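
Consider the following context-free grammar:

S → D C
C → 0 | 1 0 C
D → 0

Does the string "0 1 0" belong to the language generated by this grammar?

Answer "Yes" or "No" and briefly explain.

No - no valid derivation exists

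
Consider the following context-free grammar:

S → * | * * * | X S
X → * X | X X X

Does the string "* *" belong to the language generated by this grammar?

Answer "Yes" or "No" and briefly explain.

No - no valid derivation exists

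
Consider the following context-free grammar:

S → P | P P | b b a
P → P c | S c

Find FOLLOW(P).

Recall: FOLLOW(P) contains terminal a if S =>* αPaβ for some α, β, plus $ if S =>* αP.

We compute FOLLOW(P) using the standard algorithm.
FOLLOW(S) starts with {$}.
FIRST(P) = {b}
FIRST(S) = {b}
FOLLOW(P) = {$, b, c}
FOLLOW(S) = {$, c}
Therefore, FOLLOW(P) = {$, b, c}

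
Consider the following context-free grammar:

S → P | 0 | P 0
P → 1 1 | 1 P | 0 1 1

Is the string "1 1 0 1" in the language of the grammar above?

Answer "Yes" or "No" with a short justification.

No - no valid derivation exists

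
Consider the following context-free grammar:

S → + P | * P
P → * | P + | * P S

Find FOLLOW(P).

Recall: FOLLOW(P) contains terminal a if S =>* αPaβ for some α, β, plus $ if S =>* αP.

We compute FOLLOW(P) using the standard algorithm.
FOLLOW(S) starts with {$}.
FIRST(P) = {*}
FIRST(S) = {*, +}
FOLLOW(P) = {$, *, +}
FOLLOW(S) = {$, *, +}
Therefore, FOLLOW(P) = {$, *, +}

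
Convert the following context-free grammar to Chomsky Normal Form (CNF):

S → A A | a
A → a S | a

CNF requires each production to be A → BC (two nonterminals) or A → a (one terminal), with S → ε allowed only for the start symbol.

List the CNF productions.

S → a; TA → a; A → a; S → A A; A → TA S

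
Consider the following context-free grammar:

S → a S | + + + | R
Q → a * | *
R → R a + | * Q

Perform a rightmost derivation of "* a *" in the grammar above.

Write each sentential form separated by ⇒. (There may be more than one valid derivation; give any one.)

S ⇒ R ⇒ * Q ⇒ * a *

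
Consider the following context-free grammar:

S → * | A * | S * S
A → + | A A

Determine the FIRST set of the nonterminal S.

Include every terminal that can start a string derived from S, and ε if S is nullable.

We compute FIRST(S) using the standard algorithm.
FIRST(A) = {+}
FIRST(S) = {*, +}
Therefore, FIRST(S) = {*, +}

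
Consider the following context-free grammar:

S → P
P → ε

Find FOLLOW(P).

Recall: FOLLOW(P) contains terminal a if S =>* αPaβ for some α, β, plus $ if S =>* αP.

We compute FOLLOW(P) using the standard algorithm.
FOLLOW(S) starts with {$}.
FIRST(P) = {ε}
FIRST(S) = {ε}
FOLLOW(P) = {$}
FOLLOW(S) = {$}
Therefore, FOLLOW(P) = {$}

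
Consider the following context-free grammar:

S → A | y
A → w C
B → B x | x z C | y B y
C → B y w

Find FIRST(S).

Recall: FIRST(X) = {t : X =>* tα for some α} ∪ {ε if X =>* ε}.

We compute FIRST(S) using the standard algorithm.
FIRST(A) = {w}
FIRST(B) = {x, y}
FIRST(C) = {x, y}
FIRST(S) = {w, y}
Therefore, FIRST(S) = {w, y}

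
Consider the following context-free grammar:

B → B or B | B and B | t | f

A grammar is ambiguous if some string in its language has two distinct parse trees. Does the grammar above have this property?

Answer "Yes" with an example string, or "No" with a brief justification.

Yes - the string 'f or f or t or t or t and t' has two distinct parse trees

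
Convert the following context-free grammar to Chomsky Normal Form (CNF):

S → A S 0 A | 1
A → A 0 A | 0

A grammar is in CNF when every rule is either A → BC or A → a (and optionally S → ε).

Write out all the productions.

T0 → 0; S → 1; A → 0; S → A X0; X0 → S X1; X1 → T0 A; A → A X2; X2 → T0 A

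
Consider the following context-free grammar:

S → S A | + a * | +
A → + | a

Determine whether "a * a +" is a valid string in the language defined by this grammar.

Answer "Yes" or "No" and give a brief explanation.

No - no valid derivation exists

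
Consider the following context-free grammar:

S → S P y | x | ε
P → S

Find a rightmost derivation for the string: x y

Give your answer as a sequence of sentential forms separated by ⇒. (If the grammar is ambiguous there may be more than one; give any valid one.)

S ⇒ S P y ⇒ S S y ⇒ S x y ⇒ x y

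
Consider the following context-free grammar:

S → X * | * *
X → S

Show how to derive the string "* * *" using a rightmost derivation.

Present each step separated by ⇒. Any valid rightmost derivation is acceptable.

S ⇒ X * ⇒ S * ⇒ * * *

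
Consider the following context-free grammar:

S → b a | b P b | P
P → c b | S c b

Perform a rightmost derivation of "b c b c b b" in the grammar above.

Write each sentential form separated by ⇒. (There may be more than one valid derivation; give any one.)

S ⇒ b P b ⇒ b S c b b ⇒ b P c b b ⇒ b c b c b b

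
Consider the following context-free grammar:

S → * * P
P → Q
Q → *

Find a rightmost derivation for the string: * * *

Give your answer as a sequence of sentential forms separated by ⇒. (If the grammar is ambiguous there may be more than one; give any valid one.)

S ⇒ * * P ⇒ * * Q ⇒ * * *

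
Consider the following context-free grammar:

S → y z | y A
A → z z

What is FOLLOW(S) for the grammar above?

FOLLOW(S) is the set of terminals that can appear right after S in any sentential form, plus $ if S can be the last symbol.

We compute FOLLOW(S) using the standard algorithm.
FOLLOW(S) starts with {$}.
FIRST(A) = {z}
FIRST(S) = {y}
FOLLOW(A) = {$}
FOLLOW(S) = {$}
Therefore, FOLLOW(S) = {$}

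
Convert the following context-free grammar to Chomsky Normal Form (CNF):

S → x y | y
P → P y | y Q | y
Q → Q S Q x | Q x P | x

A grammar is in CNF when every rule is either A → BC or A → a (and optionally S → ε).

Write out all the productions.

TX → x; TY → y; S → y; P → y; Q → x; S → TX TY; P → P TY; P → TY Q; Q → Q X0; X0 → S X1; X1 → Q TX; Q → Q X2; X2 → TX P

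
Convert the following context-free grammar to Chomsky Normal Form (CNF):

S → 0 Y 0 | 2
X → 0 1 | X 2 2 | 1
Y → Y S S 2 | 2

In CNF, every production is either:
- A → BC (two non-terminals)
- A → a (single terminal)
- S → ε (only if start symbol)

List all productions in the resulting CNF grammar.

T0 → 0; S → 2; T1 → 1; T2 → 2; X → 1; Y → 2; S → T0 X0; X0 → Y T0; X → T0 T1; X → X X1; X1 → T2 T2; Y → Y X2; X2 → S X3; X3 → S T2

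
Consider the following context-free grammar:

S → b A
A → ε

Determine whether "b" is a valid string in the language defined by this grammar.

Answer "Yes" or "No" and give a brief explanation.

Yes - a valid derivation exists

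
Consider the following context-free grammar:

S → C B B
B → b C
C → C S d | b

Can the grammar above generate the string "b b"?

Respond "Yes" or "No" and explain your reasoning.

No - no valid derivation exists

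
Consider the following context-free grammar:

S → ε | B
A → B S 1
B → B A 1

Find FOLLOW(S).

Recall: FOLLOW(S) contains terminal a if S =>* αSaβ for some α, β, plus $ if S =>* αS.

We compute FOLLOW(S) using the standard algorithm.
FOLLOW(S) starts with {$}.
FIRST(A) = {}
FIRST(B) = {}
FIRST(S) = {ε}
FOLLOW(A) = {1}
FOLLOW(B) = {$, 1}
FOLLOW(S) = {$, 1}
Therefore, FOLLOW(S) = {$, 1}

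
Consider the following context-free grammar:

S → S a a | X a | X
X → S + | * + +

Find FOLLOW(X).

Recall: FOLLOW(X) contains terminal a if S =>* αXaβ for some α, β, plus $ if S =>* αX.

We compute FOLLOW(X) using the standard algorithm.
FOLLOW(S) starts with {$}.
FIRST(S) = {*}
FIRST(X) = {*}
FOLLOW(S) = {$, +, a}
FOLLOW(X) = {$, +, a}
Therefore, FOLLOW(X) = {$, +, a}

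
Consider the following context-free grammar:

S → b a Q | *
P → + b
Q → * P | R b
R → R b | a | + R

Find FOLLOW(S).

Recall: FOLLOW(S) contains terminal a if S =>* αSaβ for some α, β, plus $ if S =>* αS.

We compute FOLLOW(S) using the standard algorithm.
FOLLOW(S) starts with {$}.
FIRST(P) = {+}
FIRST(Q) = {*, +, a}
FIRST(R) = {+, a}
FIRST(S) = {*, b}
FOLLOW(P) = {$}
FOLLOW(Q) = {$}
FOLLOW(R) = {b}
FOLLOW(S) = {$}
Therefore, FOLLOW(S) = {$}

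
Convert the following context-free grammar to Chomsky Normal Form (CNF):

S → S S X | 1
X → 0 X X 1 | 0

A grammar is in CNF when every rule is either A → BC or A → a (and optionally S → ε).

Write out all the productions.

S → 1; T0 → 0; T1 → 1; X → 0; S → S X0; X0 → S X; X → T0 X1; X1 → X X2; X2 → X T1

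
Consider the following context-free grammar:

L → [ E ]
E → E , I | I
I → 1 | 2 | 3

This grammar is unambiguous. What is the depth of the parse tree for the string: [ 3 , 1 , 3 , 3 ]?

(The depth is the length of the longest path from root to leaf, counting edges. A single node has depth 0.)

6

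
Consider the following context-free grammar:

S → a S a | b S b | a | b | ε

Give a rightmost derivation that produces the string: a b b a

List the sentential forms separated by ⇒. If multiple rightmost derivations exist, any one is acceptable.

S ⇒ a S a ⇒ a b S b a ⇒ a b b a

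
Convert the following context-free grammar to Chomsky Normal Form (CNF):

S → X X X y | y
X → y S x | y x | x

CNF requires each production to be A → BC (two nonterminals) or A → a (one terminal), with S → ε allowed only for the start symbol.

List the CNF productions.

TY → y; S → y; TX → x; X → x; S → X X0; X0 → X X1; X1 → X TY; X → TY X2; X2 → S TX; X → TY TX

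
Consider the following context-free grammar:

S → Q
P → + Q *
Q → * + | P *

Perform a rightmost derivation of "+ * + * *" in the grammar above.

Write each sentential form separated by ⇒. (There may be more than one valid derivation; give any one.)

S ⇒ Q ⇒ P * ⇒ + Q * * ⇒ + * + * *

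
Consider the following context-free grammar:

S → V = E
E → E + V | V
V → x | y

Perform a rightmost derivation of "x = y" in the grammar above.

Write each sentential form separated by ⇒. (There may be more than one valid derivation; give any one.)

S ⇒ V = E ⇒ V = V ⇒ V = y ⇒ x = y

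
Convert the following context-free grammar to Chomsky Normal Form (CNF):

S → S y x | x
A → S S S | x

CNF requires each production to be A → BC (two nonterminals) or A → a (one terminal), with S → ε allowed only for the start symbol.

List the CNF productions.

TY → y; TX → x; S → x; A → x; S → S X0; X0 → TY TX; A → S X1; X1 → S S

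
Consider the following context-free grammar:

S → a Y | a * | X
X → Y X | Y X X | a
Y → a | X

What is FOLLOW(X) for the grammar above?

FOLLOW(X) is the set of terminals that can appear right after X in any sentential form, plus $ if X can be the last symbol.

We compute FOLLOW(X) using the standard algorithm.
FOLLOW(S) starts with {$}.
FIRST(S) = {a}
FIRST(X) = {a}
FIRST(Y) = {a}
FOLLOW(S) = {$}
FOLLOW(X) = {$, a}
FOLLOW(Y) = {$, a}
Therefore, FOLLOW(X) = {$, a}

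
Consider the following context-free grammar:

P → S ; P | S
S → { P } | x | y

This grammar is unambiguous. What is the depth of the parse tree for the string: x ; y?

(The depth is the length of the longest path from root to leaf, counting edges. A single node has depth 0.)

3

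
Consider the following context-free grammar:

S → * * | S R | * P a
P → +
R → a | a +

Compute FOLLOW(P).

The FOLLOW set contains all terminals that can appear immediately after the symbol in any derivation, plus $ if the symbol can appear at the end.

We compute FOLLOW(P) using the standard algorithm.
FOLLOW(S) starts with {$}.
FIRST(P) = {+}
FIRST(R) = {a}
FIRST(S) = {*}
FOLLOW(P) = {a}
FOLLOW(R) = {$, a}
FOLLOW(S) = {$, a}
Therefore, FOLLOW(P) = {a}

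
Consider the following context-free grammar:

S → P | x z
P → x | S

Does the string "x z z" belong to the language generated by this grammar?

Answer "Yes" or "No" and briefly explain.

No - no valid derivation exists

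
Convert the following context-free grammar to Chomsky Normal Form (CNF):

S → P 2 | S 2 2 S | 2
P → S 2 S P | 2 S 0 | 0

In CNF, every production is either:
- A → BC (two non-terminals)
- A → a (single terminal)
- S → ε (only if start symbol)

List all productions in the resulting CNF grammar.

T2 → 2; S → 2; T0 → 0; P → 0; S → P T2; S → S X0; X0 → T2 X1; X1 → T2 S; P → S X2; X2 → T2 X3; X3 → S P; P → T2 X4; X4 → S T0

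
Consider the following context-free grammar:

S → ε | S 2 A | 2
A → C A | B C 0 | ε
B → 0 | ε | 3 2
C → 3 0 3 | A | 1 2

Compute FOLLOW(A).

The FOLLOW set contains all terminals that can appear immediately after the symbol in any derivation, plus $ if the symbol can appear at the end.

We compute FOLLOW(A) using the standard algorithm.
FOLLOW(S) starts with {$}.
FIRST(A) = {0, 1, 3, ε}
FIRST(B) = {0, 3, ε}
FIRST(C) = {0, 1, 3, ε}
FIRST(S) = {2, ε}
FOLLOW(A) = {$, 0, 1, 2, 3}
FOLLOW(B) = {0, 1, 3}
FOLLOW(C) = {$, 0, 1, 2, 3}
FOLLOW(S) = {$, 2}
Therefore, FOLLOW(A) = {$, 0, 1, 2, 3}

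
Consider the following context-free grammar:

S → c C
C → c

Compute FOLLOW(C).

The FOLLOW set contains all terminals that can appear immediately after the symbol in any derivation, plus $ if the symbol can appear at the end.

We compute FOLLOW(C) using the standard algorithm.
FOLLOW(S) starts with {$}.
FIRST(C) = {c}
FIRST(S) = {c}
FOLLOW(C) = {$}
FOLLOW(S) = {$}
Therefore, FOLLOW(C) = {$}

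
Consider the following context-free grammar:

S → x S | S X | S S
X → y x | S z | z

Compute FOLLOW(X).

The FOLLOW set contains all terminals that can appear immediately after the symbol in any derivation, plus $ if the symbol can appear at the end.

We compute FOLLOW(X) using the standard algorithm.
FOLLOW(S) starts with {$}.
FIRST(S) = {x}
FIRST(X) = {x, y, z}
FOLLOW(S) = {$, x, y, z}
FOLLOW(X) = {$, x, y, z}
Therefore, FOLLOW(X) = {$, x, y, z}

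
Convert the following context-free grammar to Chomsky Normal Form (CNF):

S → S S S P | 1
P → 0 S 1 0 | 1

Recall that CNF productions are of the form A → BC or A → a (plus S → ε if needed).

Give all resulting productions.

S → 1; T0 → 0; T1 → 1; P → 1; S → S X0; X0 → S X1; X1 → S P; P → T0 X2; X2 → S X3; X3 → T1 T0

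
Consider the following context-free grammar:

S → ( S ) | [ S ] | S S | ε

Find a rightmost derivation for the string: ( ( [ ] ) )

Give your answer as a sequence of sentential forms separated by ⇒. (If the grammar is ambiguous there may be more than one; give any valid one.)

S ⇒ ( S ) ⇒ ( ( S ) ) ⇒ ( ( [ S ] ) ) ⇒ ( ( [ ] ) )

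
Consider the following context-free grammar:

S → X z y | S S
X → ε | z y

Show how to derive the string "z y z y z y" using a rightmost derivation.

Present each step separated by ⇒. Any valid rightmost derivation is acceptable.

S ⇒ S S ⇒ S X z y ⇒ S z y ⇒ X z y z y ⇒ z y z y z y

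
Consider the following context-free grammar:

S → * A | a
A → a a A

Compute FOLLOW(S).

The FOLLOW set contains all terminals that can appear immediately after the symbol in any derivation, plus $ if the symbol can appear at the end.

We compute FOLLOW(S) using the standard algorithm.
FOLLOW(S) starts with {$}.
FIRST(A) = {a}
FIRST(S) = {*, a}
FOLLOW(A) = {$}
FOLLOW(S) = {$}
Therefore, FOLLOW(S) = {$}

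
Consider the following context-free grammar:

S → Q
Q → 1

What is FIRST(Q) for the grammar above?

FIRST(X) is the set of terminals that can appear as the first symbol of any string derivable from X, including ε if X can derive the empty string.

We compute FIRST(Q) using the standard algorithm.
FIRST(Q) = {1}
FIRST(S) = {1}
Therefore, FIRST(Q) = {1}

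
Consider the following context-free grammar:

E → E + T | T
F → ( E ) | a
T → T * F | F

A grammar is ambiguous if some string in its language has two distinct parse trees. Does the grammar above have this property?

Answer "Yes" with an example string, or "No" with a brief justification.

No - the grammar is unambiguous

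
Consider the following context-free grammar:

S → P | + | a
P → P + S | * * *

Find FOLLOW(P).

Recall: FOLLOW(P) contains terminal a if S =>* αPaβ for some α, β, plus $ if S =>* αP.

We compute FOLLOW(P) using the standard algorithm.
FOLLOW(S) starts with {$}.
FIRST(P) = {*}
FIRST(S) = {*, +, a}
FOLLOW(P) = {$, +}
FOLLOW(S) = {$, +}
Therefore, FOLLOW(P) = {$, +}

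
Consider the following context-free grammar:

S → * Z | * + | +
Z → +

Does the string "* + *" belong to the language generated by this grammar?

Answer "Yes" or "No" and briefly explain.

No - no valid derivation exists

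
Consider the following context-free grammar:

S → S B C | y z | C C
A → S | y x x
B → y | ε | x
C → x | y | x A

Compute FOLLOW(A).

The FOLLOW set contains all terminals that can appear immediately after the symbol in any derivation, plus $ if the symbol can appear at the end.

We compute FOLLOW(A) using the standard algorithm.
FOLLOW(S) starts with {$}.
FIRST(A) = {x, y}
FIRST(B) = {x, y, ε}
FIRST(C) = {x, y}
FIRST(S) = {x, y}
FOLLOW(A) = {$, x, y}
FOLLOW(B) = {x, y}
FOLLOW(C) = {$, x, y}
FOLLOW(S) = {$, x, y}
Therefore, FOLLOW(A) = {$, x, y}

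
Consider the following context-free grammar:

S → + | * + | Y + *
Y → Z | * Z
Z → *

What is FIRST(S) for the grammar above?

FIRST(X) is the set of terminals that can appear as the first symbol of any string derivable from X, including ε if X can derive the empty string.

We compute FIRST(S) using the standard algorithm.
FIRST(S) = {*, +}
FIRST(Y) = {*}
FIRST(Z) = {*}
Therefore, FIRST(S) = {*, +}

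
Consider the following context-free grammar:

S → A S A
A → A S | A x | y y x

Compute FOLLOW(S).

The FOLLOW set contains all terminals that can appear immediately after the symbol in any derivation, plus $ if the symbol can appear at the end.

We compute FOLLOW(S) using the standard algorithm.
FOLLOW(S) starts with {$}.
FIRST(A) = {y}
FIRST(S) = {y}
FOLLOW(A) = {$, x, y}
FOLLOW(S) = {$, x, y}
Therefore, FOLLOW(S) = {$, x, y}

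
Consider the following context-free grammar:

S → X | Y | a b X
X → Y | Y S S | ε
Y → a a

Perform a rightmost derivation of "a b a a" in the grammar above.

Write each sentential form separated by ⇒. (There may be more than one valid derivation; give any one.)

S ⇒ a b X ⇒ a b Y ⇒ a b a a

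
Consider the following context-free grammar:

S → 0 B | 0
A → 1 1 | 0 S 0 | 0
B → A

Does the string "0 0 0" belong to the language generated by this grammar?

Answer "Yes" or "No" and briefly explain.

No - no valid derivation exists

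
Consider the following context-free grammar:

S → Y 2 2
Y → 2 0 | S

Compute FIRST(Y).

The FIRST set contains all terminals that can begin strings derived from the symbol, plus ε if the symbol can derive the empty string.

We compute FIRST(Y) using the standard algorithm.
FIRST(S) = {2}
FIRST(Y) = {2}
Therefore, FIRST(Y) = {2}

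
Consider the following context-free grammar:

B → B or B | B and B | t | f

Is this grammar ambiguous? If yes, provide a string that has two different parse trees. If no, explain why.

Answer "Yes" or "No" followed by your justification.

Yes - the string 'f or t or t and t or f' has two distinct leftmost derivations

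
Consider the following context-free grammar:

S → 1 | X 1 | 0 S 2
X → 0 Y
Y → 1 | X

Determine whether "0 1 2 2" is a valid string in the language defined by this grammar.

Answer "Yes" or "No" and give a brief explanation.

No - no valid derivation exists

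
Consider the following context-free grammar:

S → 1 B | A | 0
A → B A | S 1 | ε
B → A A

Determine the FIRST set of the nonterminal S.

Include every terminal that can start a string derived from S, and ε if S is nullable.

We compute FIRST(S) using the standard algorithm.
FIRST(A) = {0, 1, ε}
FIRST(B) = {0, 1, ε}
FIRST(S) = {0, 1, ε}
Therefore, FIRST(S) = {0, 1, ε}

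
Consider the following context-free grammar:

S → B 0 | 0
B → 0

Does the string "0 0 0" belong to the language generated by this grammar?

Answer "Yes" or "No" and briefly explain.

No - no valid derivation exists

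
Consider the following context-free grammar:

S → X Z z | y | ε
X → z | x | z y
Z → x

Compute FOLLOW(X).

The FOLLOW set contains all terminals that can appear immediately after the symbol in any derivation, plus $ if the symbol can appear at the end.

We compute FOLLOW(X) using the standard algorithm.
FOLLOW(S) starts with {$}.
FIRST(S) = {x, y, z, ε}
FIRST(X) = {x, z}
FIRST(Z) = {x}
FOLLOW(S) = {$}
FOLLOW(X) = {x}
FOLLOW(Z) = {z}
Therefore, FOLLOW(X) = {x}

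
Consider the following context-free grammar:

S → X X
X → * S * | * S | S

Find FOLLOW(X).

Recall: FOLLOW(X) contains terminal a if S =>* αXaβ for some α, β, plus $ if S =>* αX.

We compute FOLLOW(X) using the standard algorithm.
FOLLOW(S) starts with {$}.
FIRST(S) = {*}
FIRST(X) = {*}
FOLLOW(S) = {$, *}
FOLLOW(X) = {$, *}
Therefore, FOLLOW(X) = {$, *}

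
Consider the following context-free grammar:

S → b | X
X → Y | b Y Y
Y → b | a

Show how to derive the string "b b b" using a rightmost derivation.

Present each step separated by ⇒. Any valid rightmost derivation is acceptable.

S ⇒ X ⇒ b Y Y ⇒ b Y b ⇒ b b b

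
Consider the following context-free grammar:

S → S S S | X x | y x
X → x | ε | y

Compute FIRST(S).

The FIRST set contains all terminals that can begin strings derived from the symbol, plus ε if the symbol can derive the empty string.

We compute FIRST(S) using the standard algorithm.
FIRST(S) = {x, y}
FIRST(X) = {x, y, ε}
Therefore, FIRST(S) = {x, y}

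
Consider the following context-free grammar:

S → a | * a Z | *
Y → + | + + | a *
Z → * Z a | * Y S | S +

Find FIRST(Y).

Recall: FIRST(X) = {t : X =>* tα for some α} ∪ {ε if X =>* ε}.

We compute FIRST(Y) using the standard algorithm.
FIRST(S) = {*, a}
FIRST(Y) = {+, a}
FIRST(Z) = {*, a}
Therefore, FIRST(Y) = {+, a}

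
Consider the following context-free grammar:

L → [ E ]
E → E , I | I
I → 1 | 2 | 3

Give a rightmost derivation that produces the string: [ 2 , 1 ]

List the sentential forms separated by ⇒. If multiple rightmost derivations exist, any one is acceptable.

L ⇒ [ E ] ⇒ [ E , I ] ⇒ [ E , 1 ] ⇒ [ I , 1 ] ⇒ [ 2 , 1 ]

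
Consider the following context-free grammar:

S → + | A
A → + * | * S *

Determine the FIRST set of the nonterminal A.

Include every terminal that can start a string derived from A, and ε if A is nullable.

We compute FIRST(A) using the standard algorithm.
FIRST(A) = {*, +}
FIRST(S) = {*, +}
Therefore, FIRST(A) = {*, +}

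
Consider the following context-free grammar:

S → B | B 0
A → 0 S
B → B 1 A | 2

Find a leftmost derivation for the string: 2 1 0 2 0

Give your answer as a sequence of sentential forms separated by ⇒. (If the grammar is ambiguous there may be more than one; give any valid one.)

S ⇒ B ⇒ B 1 A ⇒ 2 1 A ⇒ 2 1 0 S ⇒ 2 1 0 B 0 ⇒ 2 1 0 2 0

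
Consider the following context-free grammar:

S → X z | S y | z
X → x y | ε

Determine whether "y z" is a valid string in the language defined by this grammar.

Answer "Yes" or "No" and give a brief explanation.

No - no valid derivation exists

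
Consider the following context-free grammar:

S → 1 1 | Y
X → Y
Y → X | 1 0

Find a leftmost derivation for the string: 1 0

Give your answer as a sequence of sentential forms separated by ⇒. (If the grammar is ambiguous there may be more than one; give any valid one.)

S ⇒ Y ⇒ X ⇒ Y ⇒ 1 0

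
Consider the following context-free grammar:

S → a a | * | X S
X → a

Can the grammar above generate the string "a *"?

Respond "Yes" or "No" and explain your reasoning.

Yes - a valid derivation exists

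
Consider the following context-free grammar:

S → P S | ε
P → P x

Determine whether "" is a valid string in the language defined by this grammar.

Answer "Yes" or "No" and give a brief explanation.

Yes - a valid derivation exists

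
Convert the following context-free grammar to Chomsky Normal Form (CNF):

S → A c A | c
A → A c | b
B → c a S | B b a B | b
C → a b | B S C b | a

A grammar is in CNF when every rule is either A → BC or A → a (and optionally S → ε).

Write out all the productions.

TC → c; S → c; A → b; TA → a; TB → b; B → b; C → a; S → A X0; X0 → TC A; A → A TC; B → TC X1; X1 → TA S; B → B X2; X2 → TB X3; X3 → TA B; C → TA TB; C → B X4; X4 → S X5; X5 → C TB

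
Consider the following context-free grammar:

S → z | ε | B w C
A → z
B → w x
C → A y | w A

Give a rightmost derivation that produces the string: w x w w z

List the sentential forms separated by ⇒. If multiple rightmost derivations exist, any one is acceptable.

S ⇒ B w C ⇒ B w w A ⇒ B w w z ⇒ w x w w z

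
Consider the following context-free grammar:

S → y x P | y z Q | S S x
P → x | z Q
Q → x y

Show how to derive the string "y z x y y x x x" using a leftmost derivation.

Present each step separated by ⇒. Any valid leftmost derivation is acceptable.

S ⇒ S S x ⇒ y z Q S x ⇒ y z x y S x ⇒ y z x y y x P x ⇒ y z x y y x x x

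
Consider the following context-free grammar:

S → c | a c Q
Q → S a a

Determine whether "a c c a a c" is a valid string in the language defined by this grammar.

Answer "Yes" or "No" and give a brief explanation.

No - no valid derivation exists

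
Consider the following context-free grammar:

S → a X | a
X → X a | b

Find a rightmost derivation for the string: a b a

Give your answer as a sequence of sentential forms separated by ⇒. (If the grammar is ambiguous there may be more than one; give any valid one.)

S ⇒ a X ⇒ a X a ⇒ a b a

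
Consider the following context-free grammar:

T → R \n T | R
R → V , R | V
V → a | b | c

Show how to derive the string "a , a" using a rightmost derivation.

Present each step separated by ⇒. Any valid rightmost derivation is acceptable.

T ⇒ R ⇒ V , R ⇒ V , V ⇒ V , a ⇒ a , a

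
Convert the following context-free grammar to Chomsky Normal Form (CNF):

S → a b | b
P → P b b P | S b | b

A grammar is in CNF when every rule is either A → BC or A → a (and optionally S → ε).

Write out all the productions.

TA → a; TB → b; S → b; P → b; S → TA TB; P → P X0; X0 → TB X1; X1 → TB P; P → S TB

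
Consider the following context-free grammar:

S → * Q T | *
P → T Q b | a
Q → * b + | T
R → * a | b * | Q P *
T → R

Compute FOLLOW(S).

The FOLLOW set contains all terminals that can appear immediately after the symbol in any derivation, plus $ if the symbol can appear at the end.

We compute FOLLOW(S) using the standard algorithm.
FOLLOW(S) starts with {$}.
FIRST(P) = {*, a, b}
FIRST(Q) = {*, b}
FIRST(R) = {*, b}
FIRST(S) = {*}
FIRST(T) = {*, b}
FOLLOW(P) = {*}
FOLLOW(Q) = {*, a, b}
FOLLOW(R) = {$, *, a, b}
FOLLOW(S) = {$}
FOLLOW(T) = {$, *, a, b}
Therefore, FOLLOW(S) = {$}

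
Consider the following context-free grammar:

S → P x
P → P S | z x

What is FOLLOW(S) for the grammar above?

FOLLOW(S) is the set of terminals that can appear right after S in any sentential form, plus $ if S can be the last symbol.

We compute FOLLOW(S) using the standard algorithm.
FOLLOW(S) starts with {$}.
FIRST(P) = {z}
FIRST(S) = {z}
FOLLOW(P) = {x, z}
FOLLOW(S) = {$, x, z}
Therefore, FOLLOW(S) = {$, x, z}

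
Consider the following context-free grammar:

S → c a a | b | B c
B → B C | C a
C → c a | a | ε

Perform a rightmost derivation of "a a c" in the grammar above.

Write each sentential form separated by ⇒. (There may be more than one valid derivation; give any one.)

S ⇒ B c ⇒ C a c ⇒ a a c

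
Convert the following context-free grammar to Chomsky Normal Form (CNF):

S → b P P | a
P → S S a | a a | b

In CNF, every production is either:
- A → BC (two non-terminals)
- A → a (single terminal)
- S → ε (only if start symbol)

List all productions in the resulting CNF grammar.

TB → b; S → a; TA → a; P → b; S → TB X0; X0 → P P; P → S X1; X1 → S TA; P → TA TA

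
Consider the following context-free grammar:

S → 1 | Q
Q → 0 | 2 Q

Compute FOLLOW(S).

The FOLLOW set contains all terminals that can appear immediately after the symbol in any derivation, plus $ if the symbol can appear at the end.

We compute FOLLOW(S) using the standard algorithm.
FOLLOW(S) starts with {$}.
FIRST(Q) = {0, 2}
FIRST(S) = {0, 1, 2}
FOLLOW(Q) = {$}
FOLLOW(S) = {$}
Therefore, FOLLOW(S) = {$}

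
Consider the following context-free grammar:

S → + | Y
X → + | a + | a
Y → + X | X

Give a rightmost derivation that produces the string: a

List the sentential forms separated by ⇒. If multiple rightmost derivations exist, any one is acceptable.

S ⇒ Y ⇒ X ⇒ a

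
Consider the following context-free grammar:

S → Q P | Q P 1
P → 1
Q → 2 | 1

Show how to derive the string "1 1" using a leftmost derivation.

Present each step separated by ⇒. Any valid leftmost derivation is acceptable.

S ⇒ Q P ⇒ 1 P ⇒ 1 1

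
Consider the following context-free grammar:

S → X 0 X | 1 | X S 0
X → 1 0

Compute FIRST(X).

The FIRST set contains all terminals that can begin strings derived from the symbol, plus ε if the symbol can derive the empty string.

We compute FIRST(X) using the standard algorithm.
FIRST(S) = {1}
FIRST(X) = {1}
Therefore, FIRST(X) = {1}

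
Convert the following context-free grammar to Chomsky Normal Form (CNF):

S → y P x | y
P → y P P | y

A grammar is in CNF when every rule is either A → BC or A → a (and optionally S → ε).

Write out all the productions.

TY → y; TX → x; S → y; P → y; S → TY X0; X0 → P TX; P → TY X1; X1 → P P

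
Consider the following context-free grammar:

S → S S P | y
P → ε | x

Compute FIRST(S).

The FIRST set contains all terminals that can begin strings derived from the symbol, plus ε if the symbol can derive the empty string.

We compute FIRST(S) using the standard algorithm.
FIRST(P) = {x, ε}
FIRST(S) = {y}
Therefore, FIRST(S) = {y}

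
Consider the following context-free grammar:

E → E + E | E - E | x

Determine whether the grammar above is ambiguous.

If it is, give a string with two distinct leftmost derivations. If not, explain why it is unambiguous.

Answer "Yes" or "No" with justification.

Yes - the string 'x - x + x + x - x - x' has two distinct leftmost derivations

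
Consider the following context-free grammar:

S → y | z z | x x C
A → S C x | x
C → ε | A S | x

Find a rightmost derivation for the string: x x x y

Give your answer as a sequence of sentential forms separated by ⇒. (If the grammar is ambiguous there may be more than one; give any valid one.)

S ⇒ x x C ⇒ x x A S ⇒ x x A y ⇒ x x x y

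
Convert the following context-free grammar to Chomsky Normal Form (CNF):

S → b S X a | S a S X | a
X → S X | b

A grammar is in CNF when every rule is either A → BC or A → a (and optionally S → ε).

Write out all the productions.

TB → b; TA → a; S → a; X → b; S → TB X0; X0 → S X1; X1 → X TA; S → S X2; X2 → TA X3; X3 → S X; X → S X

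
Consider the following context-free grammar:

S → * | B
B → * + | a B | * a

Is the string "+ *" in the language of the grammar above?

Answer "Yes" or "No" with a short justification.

No - no valid derivation exists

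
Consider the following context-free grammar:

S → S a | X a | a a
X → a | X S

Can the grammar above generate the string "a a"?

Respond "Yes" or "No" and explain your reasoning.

Yes - a valid derivation exists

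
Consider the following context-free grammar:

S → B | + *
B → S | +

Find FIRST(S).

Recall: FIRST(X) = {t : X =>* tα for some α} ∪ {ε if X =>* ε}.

We compute FIRST(S) using the standard algorithm.
FIRST(B) = {+}
FIRST(S) = {+}
Therefore, FIRST(S) = {+}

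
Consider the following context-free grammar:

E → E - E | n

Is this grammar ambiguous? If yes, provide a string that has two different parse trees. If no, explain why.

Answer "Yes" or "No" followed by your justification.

Yes - the string 'n - n - n - n' has two distinct leftmost derivations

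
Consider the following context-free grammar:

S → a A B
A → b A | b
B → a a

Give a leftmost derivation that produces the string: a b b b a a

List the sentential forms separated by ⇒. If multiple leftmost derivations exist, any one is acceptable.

S ⇒ a A B ⇒ a b A B ⇒ a b b A B ⇒ a b b b B ⇒ a b b b a a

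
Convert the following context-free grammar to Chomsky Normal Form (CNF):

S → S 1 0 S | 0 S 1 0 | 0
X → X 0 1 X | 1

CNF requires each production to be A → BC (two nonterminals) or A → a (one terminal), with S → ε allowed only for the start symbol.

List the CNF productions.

T1 → 1; T0 → 0; S → 0; X → 1; S → S X0; X0 → T1 X1; X1 → T0 S; S → T0 X2; X2 → S X3; X3 → T1 T0; X → X X4; X4 → T0 X5; X5 → T1 X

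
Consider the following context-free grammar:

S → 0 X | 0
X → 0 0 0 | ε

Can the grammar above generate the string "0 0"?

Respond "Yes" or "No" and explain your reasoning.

No - no valid derivation exists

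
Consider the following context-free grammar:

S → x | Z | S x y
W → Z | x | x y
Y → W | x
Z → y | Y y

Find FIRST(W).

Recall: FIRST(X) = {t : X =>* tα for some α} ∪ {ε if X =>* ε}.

We compute FIRST(W) using the standard algorithm.
FIRST(S) = {x, y}
FIRST(W) = {x, y}
FIRST(Y) = {x, y}
FIRST(Z) = {x, y}
Therefore, FIRST(W) = {x, y}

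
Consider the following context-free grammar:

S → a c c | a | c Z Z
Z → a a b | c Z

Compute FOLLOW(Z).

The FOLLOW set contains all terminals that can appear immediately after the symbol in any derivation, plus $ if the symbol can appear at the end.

We compute FOLLOW(Z) using the standard algorithm.
FOLLOW(S) starts with {$}.
FIRST(S) = {a, c}
FIRST(Z) = {a, c}
FOLLOW(S) = {$}
FOLLOW(Z) = {$, a, c}
Therefore, FOLLOW(Z) = {$, a, c}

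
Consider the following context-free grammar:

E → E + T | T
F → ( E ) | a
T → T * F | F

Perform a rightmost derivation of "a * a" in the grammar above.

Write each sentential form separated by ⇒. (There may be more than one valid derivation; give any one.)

E ⇒ T ⇒ T * F ⇒ T * a ⇒ F * a ⇒ a * a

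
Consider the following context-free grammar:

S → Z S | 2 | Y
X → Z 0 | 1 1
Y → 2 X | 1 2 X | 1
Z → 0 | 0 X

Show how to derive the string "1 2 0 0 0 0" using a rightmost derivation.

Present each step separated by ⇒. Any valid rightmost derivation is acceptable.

S ⇒ Y ⇒ 1 2 X ⇒ 1 2 Z 0 ⇒ 1 2 0 X 0 ⇒ 1 2 0 Z 0 0 ⇒ 1 2 0 0 0 0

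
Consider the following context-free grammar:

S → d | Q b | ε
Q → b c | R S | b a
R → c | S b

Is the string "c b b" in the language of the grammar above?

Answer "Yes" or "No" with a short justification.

No - no valid derivation exists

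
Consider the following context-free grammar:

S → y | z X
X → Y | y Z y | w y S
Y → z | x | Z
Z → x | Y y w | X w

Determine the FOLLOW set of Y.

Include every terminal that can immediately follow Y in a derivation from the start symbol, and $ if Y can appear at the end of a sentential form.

We compute FOLLOW(Y) using the standard algorithm.
FOLLOW(S) starts with {$}.
FIRST(S) = {y, z}
FIRST(X) = {w, x, y, z}
FIRST(Y) = {w, x, y, z}
FIRST(Z) = {w, x, y, z}
FOLLOW(S) = {$, w}
FOLLOW(X) = {$, w}
FOLLOW(Y) = {$, w, y}
FOLLOW(Z) = {$, w, y}
Therefore, FOLLOW(Y) = {$, w, y}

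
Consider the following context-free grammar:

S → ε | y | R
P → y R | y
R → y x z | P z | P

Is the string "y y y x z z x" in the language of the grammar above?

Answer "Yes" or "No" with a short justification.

No - no valid derivation exists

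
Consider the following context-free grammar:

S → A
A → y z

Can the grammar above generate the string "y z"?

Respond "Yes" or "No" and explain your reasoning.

Yes - a valid derivation exists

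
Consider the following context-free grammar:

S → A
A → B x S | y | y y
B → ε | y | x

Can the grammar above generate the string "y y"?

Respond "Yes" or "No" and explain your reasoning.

Yes - a valid derivation exists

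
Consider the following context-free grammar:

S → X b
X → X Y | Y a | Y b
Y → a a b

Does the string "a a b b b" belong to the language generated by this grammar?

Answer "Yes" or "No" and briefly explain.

Yes - a valid derivation exists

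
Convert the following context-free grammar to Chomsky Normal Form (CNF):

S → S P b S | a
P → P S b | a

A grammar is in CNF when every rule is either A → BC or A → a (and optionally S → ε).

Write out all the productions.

TB → b; S → a; P → a; S → S X0; X0 → P X1; X1 → TB S; P → P X2; X2 → S TB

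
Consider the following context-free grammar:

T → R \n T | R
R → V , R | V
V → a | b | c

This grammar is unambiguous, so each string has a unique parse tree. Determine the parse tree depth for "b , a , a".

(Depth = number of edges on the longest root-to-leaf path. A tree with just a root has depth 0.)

5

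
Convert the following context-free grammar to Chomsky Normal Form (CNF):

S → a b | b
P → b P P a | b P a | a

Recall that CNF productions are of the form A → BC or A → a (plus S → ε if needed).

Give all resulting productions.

TA → a; TB → b; S → b; P → a; S → TA TB; P → TB X0; X0 → P X1; X1 → P TA; P → TB X2; X2 → P TA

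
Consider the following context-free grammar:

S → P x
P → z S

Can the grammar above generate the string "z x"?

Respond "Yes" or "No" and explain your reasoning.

No - no valid derivation exists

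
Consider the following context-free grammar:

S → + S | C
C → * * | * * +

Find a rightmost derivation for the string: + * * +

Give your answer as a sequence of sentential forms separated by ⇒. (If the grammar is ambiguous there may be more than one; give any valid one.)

S ⇒ + S ⇒ + C ⇒ + * * +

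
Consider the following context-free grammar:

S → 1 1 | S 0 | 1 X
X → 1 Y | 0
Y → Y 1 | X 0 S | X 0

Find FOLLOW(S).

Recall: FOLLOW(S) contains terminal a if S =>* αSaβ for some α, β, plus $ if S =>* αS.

We compute FOLLOW(S) using the standard algorithm.
FOLLOW(S) starts with {$}.
FIRST(S) = {1}
FIRST(X) = {0, 1}
FIRST(Y) = {0, 1}
FOLLOW(S) = {$, 0, 1}
FOLLOW(X) = {$, 0, 1}
FOLLOW(Y) = {$, 0, 1}
Therefore, FOLLOW(S) = {$, 0, 1}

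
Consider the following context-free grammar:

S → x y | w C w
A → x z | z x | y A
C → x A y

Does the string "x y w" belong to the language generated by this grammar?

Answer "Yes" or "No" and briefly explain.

No - no valid derivation exists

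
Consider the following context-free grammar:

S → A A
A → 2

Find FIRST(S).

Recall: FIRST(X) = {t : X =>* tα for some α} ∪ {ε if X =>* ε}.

We compute FIRST(S) using the standard algorithm.
FIRST(A) = {2}
FIRST(S) = {2}
Therefore, FIRST(S) = {2}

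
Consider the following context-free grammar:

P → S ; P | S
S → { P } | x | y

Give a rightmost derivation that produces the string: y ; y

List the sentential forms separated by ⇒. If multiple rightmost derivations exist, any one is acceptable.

P ⇒ S ; P ⇒ S ; S ⇒ S ; y ⇒ y ; y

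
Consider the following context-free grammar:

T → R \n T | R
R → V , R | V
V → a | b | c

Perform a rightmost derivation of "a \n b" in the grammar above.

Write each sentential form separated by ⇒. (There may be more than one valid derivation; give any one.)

T ⇒ R \n T ⇒ R \n R ⇒ R \n V ⇒ R \n b ⇒ V \n b ⇒ a \n b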